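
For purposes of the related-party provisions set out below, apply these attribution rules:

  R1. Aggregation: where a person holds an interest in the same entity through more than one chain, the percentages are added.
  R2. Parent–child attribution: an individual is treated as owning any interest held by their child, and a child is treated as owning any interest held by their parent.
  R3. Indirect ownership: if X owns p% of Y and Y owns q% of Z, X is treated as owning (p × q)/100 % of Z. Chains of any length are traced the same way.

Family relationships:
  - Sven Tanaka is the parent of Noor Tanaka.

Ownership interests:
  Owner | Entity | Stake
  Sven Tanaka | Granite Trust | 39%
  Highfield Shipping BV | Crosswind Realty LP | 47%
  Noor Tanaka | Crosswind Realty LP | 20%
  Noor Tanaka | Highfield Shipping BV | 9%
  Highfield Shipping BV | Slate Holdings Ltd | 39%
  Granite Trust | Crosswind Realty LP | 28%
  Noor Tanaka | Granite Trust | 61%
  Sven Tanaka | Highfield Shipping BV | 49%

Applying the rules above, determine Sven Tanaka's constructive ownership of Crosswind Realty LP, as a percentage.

75.26%

By parent–child attribution (R2), Sven Tanaka is treated as also owning Noor Tanaka's interest in Highfield Shipping BV, giving 49% + 9% = 58%.
By parent–child attribution (R2), Sven Tanaka is treated as also owning Noor Tanaka's interest in Granite Trust, giving 39% + 61% = 100%.
By parent–child attribution (R2), Sven Tanaka is treated as owning Noor Tanaka's 20% interest in Crosswind Realty LP.
Chain via Highfield Shipping BV (R3): 58% × 47% = 27.26% of Crosswind Realty LP.
Chain via Granite Trust (R3): 100% × 28% = 28% of Crosswind Realty LP.
Direct interest in Crosswind Realty LP: 20%.
Aggregating (R1): 27.26% + 28% + 20% = 75.26%.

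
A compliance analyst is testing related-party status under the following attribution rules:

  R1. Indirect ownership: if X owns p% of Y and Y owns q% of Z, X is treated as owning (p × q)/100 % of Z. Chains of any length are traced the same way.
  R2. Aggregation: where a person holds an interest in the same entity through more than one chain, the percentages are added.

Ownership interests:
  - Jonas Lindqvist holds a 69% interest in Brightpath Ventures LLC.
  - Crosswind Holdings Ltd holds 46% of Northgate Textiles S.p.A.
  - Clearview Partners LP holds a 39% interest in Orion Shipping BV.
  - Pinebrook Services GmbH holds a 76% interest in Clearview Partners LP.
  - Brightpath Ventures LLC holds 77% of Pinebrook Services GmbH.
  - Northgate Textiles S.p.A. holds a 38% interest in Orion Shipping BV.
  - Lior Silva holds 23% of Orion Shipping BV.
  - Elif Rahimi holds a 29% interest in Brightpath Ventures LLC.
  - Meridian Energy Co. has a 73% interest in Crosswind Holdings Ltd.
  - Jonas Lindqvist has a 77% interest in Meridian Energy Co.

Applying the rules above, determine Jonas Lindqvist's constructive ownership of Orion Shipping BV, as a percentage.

Chain via Brightpath Ventures LLC → Pinebrook Services GmbH → Clearview Partners LP (R1): 69% × 77% × 76% × 39% = 15.747732% of Orion Shipping BV.
Chain via Meridian Energy Co. → Crosswind Holdings Ltd → Northgate Textiles S.p.A. (R1): 77% × 73% × 46% × 38% = 9.825508% of Orion Shipping BV.
Aggregating (R2): 15.747732% + 9.825508% = 25.57324%.

25.57324%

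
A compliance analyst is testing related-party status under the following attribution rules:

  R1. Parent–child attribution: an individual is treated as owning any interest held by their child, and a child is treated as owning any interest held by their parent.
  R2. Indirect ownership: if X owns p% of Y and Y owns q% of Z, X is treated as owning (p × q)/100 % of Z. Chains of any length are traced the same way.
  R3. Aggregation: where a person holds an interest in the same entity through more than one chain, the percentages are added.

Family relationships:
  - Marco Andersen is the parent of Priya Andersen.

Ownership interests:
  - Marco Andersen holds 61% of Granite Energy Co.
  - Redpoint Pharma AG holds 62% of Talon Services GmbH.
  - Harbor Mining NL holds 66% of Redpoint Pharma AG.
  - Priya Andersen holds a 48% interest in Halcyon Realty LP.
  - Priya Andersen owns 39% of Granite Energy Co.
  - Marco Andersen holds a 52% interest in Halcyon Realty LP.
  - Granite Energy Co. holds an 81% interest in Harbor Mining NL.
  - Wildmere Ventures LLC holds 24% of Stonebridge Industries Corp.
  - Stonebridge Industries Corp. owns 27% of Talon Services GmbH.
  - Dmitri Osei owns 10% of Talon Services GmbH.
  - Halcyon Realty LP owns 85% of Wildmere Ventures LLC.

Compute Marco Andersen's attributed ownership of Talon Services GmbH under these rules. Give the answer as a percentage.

By parent–child attribution (R1), Marco Andersen is treated as also owning Priya Andersen's interest in Halcyon Realty LP, giving 52% + 48% = 100%.
By parent–child attribution (R1), Marco Andersen is treated as also owning Priya Andersen's interest in Granite Energy Co, giving 61% + 39% = 100%.
Chain via Halcyon Realty LP → Wildmere Ventures LLC → Stonebridge Industries Corp. (R2): 100% × 85% × 24% × 27% = 5.508% of Talon Services GmbH.
Chain via Granite Energy Co. → Harbor Mining NL → Redpoint Pharma AG (R2): 100% × 81% × 66% × 62% = 33.1452% of Talon Services GmbH.
Aggregating (R3): 5.508% + 33.1452% = 38.6532%.

38.6532%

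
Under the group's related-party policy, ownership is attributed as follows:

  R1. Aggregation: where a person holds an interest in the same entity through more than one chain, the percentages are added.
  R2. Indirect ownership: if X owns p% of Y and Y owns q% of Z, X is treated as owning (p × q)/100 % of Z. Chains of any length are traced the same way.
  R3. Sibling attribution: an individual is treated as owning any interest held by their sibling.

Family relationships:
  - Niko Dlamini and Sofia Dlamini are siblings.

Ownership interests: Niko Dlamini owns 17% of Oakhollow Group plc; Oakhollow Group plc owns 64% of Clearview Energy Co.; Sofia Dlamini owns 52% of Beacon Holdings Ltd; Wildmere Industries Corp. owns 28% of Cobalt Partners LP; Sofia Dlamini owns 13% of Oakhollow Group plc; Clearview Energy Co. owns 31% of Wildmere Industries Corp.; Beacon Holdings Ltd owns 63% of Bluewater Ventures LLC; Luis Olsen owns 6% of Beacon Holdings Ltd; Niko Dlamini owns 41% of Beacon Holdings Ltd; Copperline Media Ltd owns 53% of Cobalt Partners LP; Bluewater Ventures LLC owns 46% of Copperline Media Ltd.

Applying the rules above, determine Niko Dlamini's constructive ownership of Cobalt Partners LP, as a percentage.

By sibling attribution (R3), Niko Dlamini is treated as also owning Sofia Dlamini's interest in Oakhollow Group plc, giving 17% + 13% = 30%.
By sibling attribution (R3), Niko Dlamini is treated as also owning Sofia Dlamini's interest in Beacon Holdings Ltd, giving 41% + 52% = 93%.
Chain via Oakhollow Group plc → Clearview Energy Co. → Wildmere Industries Corp. (R2): 30% × 64% × 31% × 28% = 1.66656% of Cobalt Partners LP.
Chain via Beacon Holdings Ltd → Bluewater Ventures LLC → Copperline Media Ltd (R2): 93% × 63% × 46% × 53% = 14.284242% of Cobalt Partners LP.
Aggregating (R1): 1.66656% + 14.284242% = 15.950802%.

15.950802%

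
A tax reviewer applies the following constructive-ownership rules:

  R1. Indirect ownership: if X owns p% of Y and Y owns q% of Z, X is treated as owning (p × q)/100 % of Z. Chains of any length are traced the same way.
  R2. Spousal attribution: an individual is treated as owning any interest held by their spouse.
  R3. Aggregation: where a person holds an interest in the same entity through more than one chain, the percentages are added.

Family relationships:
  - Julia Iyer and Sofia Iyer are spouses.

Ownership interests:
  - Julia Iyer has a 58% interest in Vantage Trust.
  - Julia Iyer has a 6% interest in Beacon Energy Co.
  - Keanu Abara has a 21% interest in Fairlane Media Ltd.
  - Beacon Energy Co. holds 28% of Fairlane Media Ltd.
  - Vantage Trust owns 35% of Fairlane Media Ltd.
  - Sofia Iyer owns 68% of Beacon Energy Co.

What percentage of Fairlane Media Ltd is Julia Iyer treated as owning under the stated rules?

41.02%

By spousal attribution (R2), Julia Iyer is treated as also owning Sofia Iyer's interest in Beacon Energy Co, giving 6% + 68% = 74%.
Chain via Beacon Energy Co. (R1): 74% × 28% = 20.72% of Fairlane Media Ltd.
Chain via Vantage Trust (R1): 58% × 35% = 20.3% of Fairlane Media Ltd.
Aggregating (R3): 20.72% + 20.3% = 41.02%.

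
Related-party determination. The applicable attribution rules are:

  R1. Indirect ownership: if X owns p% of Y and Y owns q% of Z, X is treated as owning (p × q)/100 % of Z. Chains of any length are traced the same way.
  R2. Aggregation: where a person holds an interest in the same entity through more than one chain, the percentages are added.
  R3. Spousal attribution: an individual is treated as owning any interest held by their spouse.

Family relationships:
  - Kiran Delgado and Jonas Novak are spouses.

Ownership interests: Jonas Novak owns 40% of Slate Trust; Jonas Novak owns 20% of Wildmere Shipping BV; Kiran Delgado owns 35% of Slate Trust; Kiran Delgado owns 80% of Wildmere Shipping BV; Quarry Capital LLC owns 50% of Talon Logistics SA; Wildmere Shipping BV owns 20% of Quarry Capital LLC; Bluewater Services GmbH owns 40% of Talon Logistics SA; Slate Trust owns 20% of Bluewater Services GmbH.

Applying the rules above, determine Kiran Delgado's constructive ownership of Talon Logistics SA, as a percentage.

16%

By spousal attribution (R3), Kiran Delgado is treated as also owning Jonas Novak's interest in Slate Trust, giving 35% + 40% = 75%.
By spousal attribution (R3), Kiran Delgado is treated as also owning Jonas Novak's interest in Wildmere Shipping BV, giving 80% + 20% = 100%.
Chain via Slate Trust → Bluewater Services GmbH (R1): 75% × 20% × 40% = 6% of Talon Logistics SA.
Chain via Wildmere Shipping BV → Quarry Capital LLC (R1): 100% × 20% × 50% = 10% of Talon Logistics SA.
Aggregating (R2): 6% + 10% = 16%.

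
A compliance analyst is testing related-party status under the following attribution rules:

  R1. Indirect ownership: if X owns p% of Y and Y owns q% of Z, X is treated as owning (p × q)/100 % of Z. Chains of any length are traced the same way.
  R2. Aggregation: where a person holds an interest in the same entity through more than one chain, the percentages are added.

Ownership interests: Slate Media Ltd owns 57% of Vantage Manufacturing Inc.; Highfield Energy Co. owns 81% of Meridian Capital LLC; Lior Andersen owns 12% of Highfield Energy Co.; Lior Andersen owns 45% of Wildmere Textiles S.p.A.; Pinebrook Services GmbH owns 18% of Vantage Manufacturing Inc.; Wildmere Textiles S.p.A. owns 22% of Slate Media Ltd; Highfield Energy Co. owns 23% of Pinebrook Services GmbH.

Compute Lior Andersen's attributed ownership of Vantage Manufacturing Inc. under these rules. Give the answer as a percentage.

6.1398%

Chain via Highfield Energy Co. → Pinebrook Services GmbH (R1): 12% × 23% × 18% = 0.4968% of Vantage Manufacturing Inc.
Chain via Wildmere Textiles S.p.A. → Slate Media Ltd (R1): 45% × 22% × 57% = 5.643% of Vantage Manufacturing Inc.
Aggregating (R2): 0.4968% + 5.643% = 6.1398%.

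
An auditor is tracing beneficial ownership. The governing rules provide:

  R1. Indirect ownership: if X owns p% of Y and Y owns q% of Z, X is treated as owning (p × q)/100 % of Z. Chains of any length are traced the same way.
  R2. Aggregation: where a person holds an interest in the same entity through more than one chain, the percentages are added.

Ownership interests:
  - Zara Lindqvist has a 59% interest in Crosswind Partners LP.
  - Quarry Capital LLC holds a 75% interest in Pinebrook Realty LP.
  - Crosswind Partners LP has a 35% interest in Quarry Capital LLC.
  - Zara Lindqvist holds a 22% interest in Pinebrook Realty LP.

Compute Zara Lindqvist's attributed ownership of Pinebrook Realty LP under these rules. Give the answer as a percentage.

37.4875%

Chain via Crosswind Partners LP → Quarry Capital LLC (R1): 59% × 35% × 75% = 15.4875% of Pinebrook Realty LP.
Direct interest in Pinebrook Realty LP: 22%.
Aggregating (R2): 15.4875% + 22% = 37.4875%.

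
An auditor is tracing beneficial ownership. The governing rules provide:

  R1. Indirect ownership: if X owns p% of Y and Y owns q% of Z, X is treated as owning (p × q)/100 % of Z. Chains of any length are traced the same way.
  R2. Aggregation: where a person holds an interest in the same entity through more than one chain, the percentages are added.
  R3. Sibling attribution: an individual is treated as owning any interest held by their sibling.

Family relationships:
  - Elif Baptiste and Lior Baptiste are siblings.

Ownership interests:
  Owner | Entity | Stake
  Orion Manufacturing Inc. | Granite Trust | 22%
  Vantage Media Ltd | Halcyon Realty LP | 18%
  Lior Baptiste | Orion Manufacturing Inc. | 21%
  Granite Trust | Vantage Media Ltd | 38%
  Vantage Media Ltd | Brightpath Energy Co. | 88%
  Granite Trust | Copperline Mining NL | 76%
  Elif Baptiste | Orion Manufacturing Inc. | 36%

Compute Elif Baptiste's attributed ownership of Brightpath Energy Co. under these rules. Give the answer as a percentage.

By sibling attribution (R3), Elif Baptiste is treated as also owning Lior Baptiste's interest in Orion Manufacturing Inc, giving 36% + 21% = 57%.
Chain via Orion Manufacturing Inc. → Granite Trust → Vantage Media Ltd (R1): 57% × 22% × 38% × 88% = 4.193376% of Brightpath Energy Co.

4.193376%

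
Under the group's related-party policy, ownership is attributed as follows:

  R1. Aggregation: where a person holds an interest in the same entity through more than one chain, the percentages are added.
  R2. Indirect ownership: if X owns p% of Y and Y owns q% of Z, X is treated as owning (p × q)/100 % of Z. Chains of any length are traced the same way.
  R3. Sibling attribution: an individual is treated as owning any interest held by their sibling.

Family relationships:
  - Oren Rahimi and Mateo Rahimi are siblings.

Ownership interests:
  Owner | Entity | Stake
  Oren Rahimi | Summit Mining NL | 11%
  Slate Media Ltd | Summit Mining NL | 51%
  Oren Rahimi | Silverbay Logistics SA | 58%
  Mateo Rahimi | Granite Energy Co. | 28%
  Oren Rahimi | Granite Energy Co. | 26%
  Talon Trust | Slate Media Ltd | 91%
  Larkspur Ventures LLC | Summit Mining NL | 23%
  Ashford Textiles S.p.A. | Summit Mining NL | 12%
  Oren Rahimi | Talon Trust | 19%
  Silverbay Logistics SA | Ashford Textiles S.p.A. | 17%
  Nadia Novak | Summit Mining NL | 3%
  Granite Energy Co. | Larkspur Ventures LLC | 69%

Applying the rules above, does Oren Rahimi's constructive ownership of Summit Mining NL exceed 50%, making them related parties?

By sibling attribution (R3), Oren Rahimi is treated as also owning Mateo Rahimi's interest in Granite Energy Co, giving 26% + 28% = 54%.
Chain via Silverbay Logistics SA → Ashford Textiles S.p.A. (R2): 58% × 17% × 12% = 1.1832% of Summit Mining NL.
Chain via Talon Trust → Slate Media Ltd (R2): 19% × 91% × 51% = 8.8179% of Summit Mining NL.
Chain via Granite Energy Co. → Larkspur Ventures LLC (R2): 54% × 69% × 23% = 8.5698% of Summit Mining NL.
Direct interest in Summit Mining NL: 11%.
Aggregating (R1): 1.1832% + 8.8179% + 8.5698% + 11% = 29.5709%.
29.5709% does not exceed the 50% threshold, so Oren is not a related party to Summit Mining NL.

No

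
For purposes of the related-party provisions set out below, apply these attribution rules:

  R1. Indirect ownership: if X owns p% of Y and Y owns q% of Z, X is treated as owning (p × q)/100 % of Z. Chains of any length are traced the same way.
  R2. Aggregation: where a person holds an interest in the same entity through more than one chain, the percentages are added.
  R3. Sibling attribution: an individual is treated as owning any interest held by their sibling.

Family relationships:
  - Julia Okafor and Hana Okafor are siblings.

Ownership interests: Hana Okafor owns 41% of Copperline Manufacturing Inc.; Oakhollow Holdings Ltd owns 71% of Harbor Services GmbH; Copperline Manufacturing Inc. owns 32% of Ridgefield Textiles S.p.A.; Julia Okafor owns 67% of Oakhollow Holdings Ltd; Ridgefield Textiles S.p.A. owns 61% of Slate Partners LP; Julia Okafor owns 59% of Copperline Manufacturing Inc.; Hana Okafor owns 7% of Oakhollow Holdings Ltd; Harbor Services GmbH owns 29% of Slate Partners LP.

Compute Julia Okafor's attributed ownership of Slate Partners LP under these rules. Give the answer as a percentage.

34.7566%

By sibling attribution (R3), Julia Okafor is treated as also owning Hana Okafor's interest in Oakhollow Holdings Ltd, giving 67% + 7% = 74%.
By sibling attribution (R3), Julia Okafor is treated as also owning Hana Okafor's interest in Copperline Manufacturing Inc, giving 59% + 41% = 100%.
Chain via Oakhollow Holdings Ltd → Harbor Services GmbH (R1): 74% × 71% × 29% = 15.2366% of Slate Partners LP.
Chain via Copperline Manufacturing Inc. → Ridgefield Textiles S.p.A. (R1): 100% × 32% × 61% = 19.52% of Slate Partners LP.
Aggregating (R2): 15.2366% + 19.52% = 34.7566%.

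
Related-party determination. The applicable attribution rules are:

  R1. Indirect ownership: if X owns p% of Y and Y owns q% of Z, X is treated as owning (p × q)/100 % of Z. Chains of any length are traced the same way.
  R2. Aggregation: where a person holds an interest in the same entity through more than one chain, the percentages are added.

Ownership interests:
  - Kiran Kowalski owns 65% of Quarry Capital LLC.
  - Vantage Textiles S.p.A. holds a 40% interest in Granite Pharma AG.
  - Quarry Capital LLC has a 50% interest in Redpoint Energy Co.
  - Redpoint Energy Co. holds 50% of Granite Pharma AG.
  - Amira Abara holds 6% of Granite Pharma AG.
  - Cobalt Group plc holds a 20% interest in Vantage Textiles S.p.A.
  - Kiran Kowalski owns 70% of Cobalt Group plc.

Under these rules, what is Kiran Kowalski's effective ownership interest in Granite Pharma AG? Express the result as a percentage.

Chain via Cobalt Group plc → Vantage Textiles S.p.A. (R1): 70% × 20% × 40% = 5.6% of Granite Pharma AG.
Chain via Quarry Capital LLC → Redpoint Energy Co. (R1): 65% × 50% × 50% = 16.25% of Granite Pharma AG.
Aggregating (R2): 5.6% + 16.25% = 21.85%.

21.85%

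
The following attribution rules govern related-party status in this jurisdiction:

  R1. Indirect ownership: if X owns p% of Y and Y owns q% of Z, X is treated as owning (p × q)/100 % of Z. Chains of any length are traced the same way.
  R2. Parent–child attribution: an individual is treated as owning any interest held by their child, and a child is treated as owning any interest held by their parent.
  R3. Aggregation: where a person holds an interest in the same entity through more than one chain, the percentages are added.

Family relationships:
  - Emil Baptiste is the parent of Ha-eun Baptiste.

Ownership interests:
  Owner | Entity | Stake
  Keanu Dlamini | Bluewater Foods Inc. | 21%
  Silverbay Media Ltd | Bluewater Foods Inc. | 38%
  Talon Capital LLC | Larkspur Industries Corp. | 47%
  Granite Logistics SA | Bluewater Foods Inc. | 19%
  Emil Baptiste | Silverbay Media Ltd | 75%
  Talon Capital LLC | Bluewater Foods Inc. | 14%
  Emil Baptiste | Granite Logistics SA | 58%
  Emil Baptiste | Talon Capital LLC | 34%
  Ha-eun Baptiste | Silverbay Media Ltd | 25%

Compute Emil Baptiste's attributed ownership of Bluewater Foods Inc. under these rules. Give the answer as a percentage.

By parent–child attribution (R2), Emil Baptiste is treated as also owning Ha-eun Baptiste's interest in Silverbay Media Ltd, giving 75% + 25% = 100%.
Chain via Granite Logistics SA (R1): 58% × 19% = 11.02% of Bluewater Foods Inc.
Chain via Talon Capital LLC (R1): 34% × 14% = 4.76% of Bluewater Foods Inc.
Chain via Silverbay Media Ltd (R1): 100% × 38% = 38% of Bluewater Foods Inc.
Aggregating (R3): 11.02% + 4.76% + 38% = 53.78%.

53.78%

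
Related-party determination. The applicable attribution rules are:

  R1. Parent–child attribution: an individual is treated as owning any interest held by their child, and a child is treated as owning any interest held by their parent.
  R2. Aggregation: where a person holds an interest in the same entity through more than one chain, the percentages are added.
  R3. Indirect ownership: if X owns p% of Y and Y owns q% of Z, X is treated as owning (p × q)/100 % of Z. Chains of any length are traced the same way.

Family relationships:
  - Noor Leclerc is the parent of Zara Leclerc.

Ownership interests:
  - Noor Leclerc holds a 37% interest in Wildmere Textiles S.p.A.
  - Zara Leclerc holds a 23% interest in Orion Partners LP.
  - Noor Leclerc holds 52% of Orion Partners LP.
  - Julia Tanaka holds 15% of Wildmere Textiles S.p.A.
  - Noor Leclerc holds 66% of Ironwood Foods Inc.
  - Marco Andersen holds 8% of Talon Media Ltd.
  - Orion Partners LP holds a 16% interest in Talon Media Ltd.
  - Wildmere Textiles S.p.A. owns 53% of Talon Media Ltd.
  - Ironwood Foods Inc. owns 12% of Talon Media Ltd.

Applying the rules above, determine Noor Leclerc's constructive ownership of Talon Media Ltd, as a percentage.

39.53%

By parent–child attribution (R1), Noor Leclerc is treated as also owning Zara Leclerc's interest in Orion Partners LP, giving 52% + 23% = 75%.
Chain via Ironwood Foods Inc. (R3): 66% × 12% = 7.92% of Talon Media Ltd.
Chain via Orion Partners LP (R3): 75% × 16% = 12% of Talon Media Ltd.
Chain via Wildmere Textiles S.p.A. (R3): 37% × 53% = 19.61% of Talon Media Ltd.
Aggregating (R2): 7.92% + 12% + 19.61% = 39.53%.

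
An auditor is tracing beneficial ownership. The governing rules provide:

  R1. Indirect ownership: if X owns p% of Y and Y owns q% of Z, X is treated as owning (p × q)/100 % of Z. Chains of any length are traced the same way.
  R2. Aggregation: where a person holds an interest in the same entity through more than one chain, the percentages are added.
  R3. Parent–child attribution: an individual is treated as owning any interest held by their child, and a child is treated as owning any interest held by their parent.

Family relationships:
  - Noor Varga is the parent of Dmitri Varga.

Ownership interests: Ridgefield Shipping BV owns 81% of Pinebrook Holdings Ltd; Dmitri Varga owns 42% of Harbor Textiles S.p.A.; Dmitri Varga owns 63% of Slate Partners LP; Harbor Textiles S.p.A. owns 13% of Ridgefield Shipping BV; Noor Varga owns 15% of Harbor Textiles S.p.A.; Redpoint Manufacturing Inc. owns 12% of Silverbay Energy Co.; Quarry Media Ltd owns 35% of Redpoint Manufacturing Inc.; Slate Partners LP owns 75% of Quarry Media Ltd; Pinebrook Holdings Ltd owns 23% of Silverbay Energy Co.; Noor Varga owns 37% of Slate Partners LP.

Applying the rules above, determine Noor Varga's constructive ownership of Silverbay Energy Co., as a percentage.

By parent–child attribution (R3), Noor Varga is treated as also owning Dmitri Varga's interest in Harbor Textiles S.p.A, giving 15% + 42% = 57%.
By parent–child attribution (R3), Noor Varga is treated as also owning Dmitri Varga's interest in Slate Partners LP, giving 37% + 63% = 100%.
Chain via Harbor Textiles S.p.A. → Ridgefield Shipping BV → Pinebrook Holdings Ltd (R1): 57% × 13% × 81% × 23% = 1.380483% of Silverbay Energy Co.
Chain via Slate Partners LP → Quarry Media Ltd → Redpoint Manufacturing Inc. (R1): 100% × 75% × 35% × 12% = 3.15% of Silverbay Energy Co.
Aggregating (R2): 1.380483% + 3.15% = 4.530483%.

4.530483%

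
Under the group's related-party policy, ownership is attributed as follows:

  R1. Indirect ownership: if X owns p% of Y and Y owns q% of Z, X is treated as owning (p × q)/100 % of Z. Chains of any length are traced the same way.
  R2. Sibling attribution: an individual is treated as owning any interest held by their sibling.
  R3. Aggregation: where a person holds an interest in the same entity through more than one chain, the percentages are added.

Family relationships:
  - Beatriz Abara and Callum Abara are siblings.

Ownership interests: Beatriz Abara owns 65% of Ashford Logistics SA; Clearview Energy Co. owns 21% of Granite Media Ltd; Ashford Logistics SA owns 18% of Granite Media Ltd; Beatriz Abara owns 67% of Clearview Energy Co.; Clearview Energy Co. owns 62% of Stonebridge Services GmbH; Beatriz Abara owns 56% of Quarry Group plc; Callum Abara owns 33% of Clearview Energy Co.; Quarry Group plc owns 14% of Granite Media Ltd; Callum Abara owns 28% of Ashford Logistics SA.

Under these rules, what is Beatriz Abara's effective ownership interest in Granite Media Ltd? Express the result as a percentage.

45.58%

By sibling attribution (R2), Beatriz Abara is treated as also owning Callum Abara's interest in Ashford Logistics SA, giving 65% + 28% = 93%.
By sibling attribution (R2), Beatriz Abara is treated as also owning Callum Abara's interest in Clearview Energy Co, giving 67% + 33% = 100%.
Chain via Quarry Group plc (R1): 56% × 14% = 7.84% of Granite Media Ltd.
Chain via Ashford Logistics SA (R1): 93% × 18% = 16.74% of Granite Media Ltd.
Chain via Clearview Energy Co. (R1): 100% × 21% = 21% of Granite Media Ltd.
Aggregating (R3): 7.84% + 16.74% + 21% = 45.58%.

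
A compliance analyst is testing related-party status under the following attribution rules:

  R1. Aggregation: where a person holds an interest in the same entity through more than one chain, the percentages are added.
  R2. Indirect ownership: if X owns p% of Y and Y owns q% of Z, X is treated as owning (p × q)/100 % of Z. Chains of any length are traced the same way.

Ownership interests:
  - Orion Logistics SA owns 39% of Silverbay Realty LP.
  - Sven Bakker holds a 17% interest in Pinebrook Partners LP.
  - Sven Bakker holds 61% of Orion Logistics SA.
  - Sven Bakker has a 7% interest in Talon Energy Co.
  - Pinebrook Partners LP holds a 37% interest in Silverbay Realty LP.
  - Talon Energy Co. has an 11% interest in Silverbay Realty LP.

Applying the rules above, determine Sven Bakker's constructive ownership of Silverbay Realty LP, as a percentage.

Chain via Pinebrook Partners LP (R2): 17% × 37% = 6.29% of Silverbay Realty LP.
Chain via Orion Logistics SA (R2): 61% × 39% = 23.79% of Silverbay Realty LP.
Chain via Talon Energy Co. (R2): 7% × 11% = 0.77% of Silverbay Realty LP.
Aggregating (R1): 6.29% + 23.79% + 0.77% = 30.85%.

30.85%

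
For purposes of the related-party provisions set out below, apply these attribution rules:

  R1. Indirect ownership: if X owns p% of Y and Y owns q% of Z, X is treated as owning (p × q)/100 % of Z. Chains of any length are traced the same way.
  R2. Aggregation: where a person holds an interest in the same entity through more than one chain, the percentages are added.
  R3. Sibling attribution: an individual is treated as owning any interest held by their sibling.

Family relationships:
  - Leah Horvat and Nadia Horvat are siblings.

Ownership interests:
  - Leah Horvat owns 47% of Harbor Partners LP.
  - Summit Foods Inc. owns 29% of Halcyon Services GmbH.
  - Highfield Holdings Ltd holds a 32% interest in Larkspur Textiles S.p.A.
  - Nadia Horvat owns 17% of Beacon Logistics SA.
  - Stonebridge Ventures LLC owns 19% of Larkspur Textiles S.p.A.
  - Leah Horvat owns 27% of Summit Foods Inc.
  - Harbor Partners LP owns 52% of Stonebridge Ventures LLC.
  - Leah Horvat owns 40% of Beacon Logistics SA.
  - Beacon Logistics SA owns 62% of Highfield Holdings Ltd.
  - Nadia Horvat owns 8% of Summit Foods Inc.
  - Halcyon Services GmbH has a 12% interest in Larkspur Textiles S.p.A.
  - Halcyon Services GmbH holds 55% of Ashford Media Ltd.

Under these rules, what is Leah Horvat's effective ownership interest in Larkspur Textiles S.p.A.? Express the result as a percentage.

By sibling attribution (R3), Leah Horvat is treated as also owning Nadia Horvat's interest in Summit Foods Inc, giving 27% + 8% = 35%.
By sibling attribution (R3), Leah Horvat is treated as also owning Nadia Horvat's interest in Beacon Logistics SA, giving 40% + 17% = 57%.
Chain via Summit Foods Inc. → Halcyon Services GmbH (R1): 35% × 29% × 12% = 1.218% of Larkspur Textiles S.p.A.
Chain via Harbor Partners LP → Stonebridge Ventures LLC (R1): 47% × 52% × 19% = 4.6436% of Larkspur Textiles S.p.A.
Chain via Beacon Logistics SA → Highfield Holdings Ltd (R1): 57% × 62% × 32% = 11.3088% of Larkspur Textiles S.p.A.
Aggregating (R2): 1.218% + 4.6436% + 11.3088% = 17.1704%.

17.1704%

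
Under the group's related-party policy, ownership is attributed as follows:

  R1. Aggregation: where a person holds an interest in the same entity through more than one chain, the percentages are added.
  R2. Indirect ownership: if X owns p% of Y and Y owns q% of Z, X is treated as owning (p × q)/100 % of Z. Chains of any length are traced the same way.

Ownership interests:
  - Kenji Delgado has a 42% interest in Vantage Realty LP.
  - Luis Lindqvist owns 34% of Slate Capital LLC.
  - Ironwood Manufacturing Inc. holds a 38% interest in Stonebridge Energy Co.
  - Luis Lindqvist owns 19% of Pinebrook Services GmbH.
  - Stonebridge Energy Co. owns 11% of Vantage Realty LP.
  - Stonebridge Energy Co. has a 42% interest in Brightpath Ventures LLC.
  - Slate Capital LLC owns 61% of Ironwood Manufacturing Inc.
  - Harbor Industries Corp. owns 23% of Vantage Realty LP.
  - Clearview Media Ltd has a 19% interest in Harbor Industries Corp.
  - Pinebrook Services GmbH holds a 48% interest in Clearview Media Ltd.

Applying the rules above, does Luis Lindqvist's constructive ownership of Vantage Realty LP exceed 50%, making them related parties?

No

Chain via Slate Capital LLC → Ironwood Manufacturing Inc. → Stonebridge Energy Co. (R2): 34% × 61% × 38% × 11% = 0.866932% of Vantage Realty LP.
Chain via Pinebrook Services GmbH → Clearview Media Ltd → Harbor Industries Corp. (R2): 19% × 48% × 19% × 23% = 0.398544% of Vantage Realty LP.
Aggregating (R1): 0.866932% + 0.398544% = 1.265476%.
1.265476% does not exceed the 50% threshold, so Luis is not a related party to Vantage Realty LP.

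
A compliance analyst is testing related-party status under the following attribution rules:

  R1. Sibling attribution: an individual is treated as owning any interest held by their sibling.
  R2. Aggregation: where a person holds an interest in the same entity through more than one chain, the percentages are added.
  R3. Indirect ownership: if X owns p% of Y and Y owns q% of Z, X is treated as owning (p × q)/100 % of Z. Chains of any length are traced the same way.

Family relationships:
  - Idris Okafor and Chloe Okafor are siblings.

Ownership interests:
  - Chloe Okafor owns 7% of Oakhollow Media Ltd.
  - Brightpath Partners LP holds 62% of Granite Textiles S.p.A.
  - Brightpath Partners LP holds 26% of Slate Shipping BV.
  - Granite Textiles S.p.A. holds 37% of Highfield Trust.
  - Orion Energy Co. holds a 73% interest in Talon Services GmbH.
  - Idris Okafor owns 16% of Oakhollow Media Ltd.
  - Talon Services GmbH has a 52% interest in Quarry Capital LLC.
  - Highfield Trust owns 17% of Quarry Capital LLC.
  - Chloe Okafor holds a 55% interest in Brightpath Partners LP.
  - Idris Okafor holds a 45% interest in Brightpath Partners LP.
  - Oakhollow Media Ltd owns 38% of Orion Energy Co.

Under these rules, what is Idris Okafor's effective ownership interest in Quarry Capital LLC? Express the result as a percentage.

By sibling attribution (R1), Idris Okafor is treated as also owning Chloe Okafor's interest in Brightpath Partners LP, giving 45% + 55% = 100%.
By sibling attribution (R1), Idris Okafor is treated as also owning Chloe Okafor's interest in Oakhollow Media Ltd, giving 16% + 7% = 23%.
Chain via Brightpath Partners LP → Granite Textiles S.p.A. → Highfield Trust (R3): 100% × 62% × 37% × 17% = 3.8998% of Quarry Capital LLC.
Chain via Oakhollow Media Ltd → Orion Energy Co. → Talon Services GmbH (R3): 23% × 38% × 73% × 52% = 3.317704% of Quarry Capital LLC.
Aggregating (R2): 3.8998% + 3.317704% = 7.217504%.

7.217504%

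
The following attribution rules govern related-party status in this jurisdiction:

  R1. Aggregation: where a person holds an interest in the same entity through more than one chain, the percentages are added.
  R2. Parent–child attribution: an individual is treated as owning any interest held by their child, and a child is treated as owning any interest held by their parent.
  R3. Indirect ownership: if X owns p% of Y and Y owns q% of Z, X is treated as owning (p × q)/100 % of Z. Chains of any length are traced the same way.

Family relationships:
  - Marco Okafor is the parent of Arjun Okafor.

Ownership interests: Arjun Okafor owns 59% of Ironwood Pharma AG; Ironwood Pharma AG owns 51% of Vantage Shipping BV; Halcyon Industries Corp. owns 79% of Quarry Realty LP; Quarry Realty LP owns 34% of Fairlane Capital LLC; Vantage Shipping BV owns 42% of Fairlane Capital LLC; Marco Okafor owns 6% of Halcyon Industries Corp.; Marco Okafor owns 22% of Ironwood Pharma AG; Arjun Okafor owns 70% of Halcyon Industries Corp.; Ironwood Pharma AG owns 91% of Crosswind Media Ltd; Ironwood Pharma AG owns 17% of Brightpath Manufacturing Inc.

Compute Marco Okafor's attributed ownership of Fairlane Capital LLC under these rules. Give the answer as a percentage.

By parent–child attribution (R2), Marco Okafor is treated as also owning Arjun Okafor's interest in Ironwood Pharma AG, giving 22% + 59% = 81%.
By parent–child attribution (R2), Marco Okafor is treated as also owning Arjun Okafor's interest in Halcyon Industries Corp, giving 6% + 70% = 76%.
Chain via Ironwood Pharma AG → Vantage Shipping BV (R3): 81% × 51% × 42% = 17.3502% of Fairlane Capital LLC.
Chain via Halcyon Industries Corp. → Quarry Realty LP (R3): 76% × 79% × 34% = 20.4136% of Fairlane Capital LLC.
Aggregating (R1): 17.3502% + 20.4136% = 37.7638%.

37.7638%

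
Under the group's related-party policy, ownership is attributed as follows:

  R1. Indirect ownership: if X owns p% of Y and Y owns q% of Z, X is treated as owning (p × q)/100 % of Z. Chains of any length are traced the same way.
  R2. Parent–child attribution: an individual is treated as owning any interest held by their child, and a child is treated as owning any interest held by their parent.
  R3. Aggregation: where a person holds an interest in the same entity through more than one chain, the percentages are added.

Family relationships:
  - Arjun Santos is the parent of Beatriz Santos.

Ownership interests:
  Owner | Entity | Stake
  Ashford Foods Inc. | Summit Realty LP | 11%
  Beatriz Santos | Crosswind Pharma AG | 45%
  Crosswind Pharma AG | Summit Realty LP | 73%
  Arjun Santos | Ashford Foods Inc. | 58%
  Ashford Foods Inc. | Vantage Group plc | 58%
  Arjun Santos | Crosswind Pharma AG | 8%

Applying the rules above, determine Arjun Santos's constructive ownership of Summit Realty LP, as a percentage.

By parent–child attribution (R2), Arjun Santos is treated as also owning Beatriz Santos's interest in Crosswind Pharma AG, giving 8% + 45% = 53%.
Chain via Ashford Foods Inc. (R1): 58% × 11% = 6.38% of Summit Realty LP.
Chain via Crosswind Pharma AG (R1): 53% × 73% = 38.69% of Summit Realty LP.
Aggregating (R3): 6.38% + 38.69% = 45.07%.

45.07%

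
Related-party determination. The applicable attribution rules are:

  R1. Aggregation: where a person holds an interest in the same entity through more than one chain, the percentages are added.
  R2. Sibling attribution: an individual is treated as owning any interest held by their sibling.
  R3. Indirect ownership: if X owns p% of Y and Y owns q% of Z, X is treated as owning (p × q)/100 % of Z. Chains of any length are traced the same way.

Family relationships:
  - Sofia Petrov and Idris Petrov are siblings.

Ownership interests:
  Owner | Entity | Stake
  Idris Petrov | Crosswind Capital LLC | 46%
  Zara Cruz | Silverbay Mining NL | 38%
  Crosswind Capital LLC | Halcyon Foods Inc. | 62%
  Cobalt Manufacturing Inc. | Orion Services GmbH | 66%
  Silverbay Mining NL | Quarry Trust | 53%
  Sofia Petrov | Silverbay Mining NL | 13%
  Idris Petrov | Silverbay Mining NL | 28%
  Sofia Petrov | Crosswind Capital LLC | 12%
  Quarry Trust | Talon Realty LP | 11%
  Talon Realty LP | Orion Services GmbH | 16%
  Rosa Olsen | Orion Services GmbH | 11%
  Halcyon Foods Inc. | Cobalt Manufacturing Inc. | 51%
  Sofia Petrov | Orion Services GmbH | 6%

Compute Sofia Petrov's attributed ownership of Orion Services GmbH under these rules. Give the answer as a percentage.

By sibling attribution (R2), Sofia Petrov is treated as also owning Idris Petrov's interest in Silverbay Mining NL, giving 13% + 28% = 41%.
By sibling attribution (R2), Sofia Petrov is treated as also owning Idris Petrov's interest in Crosswind Capital LLC, giving 12% + 46% = 58%.
Chain via Silverbay Mining NL → Quarry Trust → Talon Realty LP (R3): 41% × 53% × 11% × 16% = 0.382448% of Orion Services GmbH.
Chain via Crosswind Capital LLC → Halcyon Foods Inc. → Cobalt Manufacturing Inc. (R3): 58% × 62% × 51% × 66% = 12.104136% of Orion Services GmbH.
Direct interest in Orion Services GmbH: 6%.
Aggregating (R1): 0.382448% + 12.104136% + 6% = 18.486584%.

18.486584%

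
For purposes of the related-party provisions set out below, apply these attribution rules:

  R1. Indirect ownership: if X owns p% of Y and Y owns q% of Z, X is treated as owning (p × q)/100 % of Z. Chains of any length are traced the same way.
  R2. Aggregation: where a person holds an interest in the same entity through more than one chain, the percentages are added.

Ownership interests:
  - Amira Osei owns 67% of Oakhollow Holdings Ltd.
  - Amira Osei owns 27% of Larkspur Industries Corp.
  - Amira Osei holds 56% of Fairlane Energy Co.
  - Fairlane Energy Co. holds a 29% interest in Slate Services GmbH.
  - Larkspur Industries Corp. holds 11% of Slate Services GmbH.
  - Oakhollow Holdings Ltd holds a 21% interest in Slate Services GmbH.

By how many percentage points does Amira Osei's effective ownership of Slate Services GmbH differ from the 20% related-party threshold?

13.28

Chain via Larkspur Industries Corp. (R1): 27% × 11% = 2.97% of Slate Services GmbH.
Chain via Oakhollow Holdings Ltd (R1): 67% × 21% = 14.07% of Slate Services GmbH.
Chain via Fairlane Energy Co. (R1): 56% × 29% = 16.24% of Slate Services GmbH.
Aggregating (R2): 2.97% + 14.07% + 16.24% = 33.28%.
33.28% exceeds the 20% threshold by 13.28 percentage points.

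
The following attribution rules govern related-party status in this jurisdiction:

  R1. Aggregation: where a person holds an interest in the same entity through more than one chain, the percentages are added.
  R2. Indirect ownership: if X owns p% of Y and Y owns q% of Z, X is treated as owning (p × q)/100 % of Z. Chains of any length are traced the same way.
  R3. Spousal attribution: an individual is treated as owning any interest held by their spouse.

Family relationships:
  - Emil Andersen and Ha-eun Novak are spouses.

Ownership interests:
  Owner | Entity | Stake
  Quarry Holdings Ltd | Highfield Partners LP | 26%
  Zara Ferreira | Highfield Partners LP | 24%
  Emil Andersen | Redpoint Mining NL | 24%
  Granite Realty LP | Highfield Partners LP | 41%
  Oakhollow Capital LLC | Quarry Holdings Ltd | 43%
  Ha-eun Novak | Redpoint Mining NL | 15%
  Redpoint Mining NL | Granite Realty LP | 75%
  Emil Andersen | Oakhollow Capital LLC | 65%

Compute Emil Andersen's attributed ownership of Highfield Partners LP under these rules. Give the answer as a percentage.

19.2595%

By spousal attribution (R3), Emil Andersen is treated as also owning Ha-eun Novak's interest in Redpoint Mining NL, giving 24% + 15% = 39%.
Chain via Oakhollow Capital LLC → Quarry Holdings Ltd (R2): 65% × 43% × 26% = 7.267% of Highfield Partners LP.
Chain via Redpoint Mining NL → Granite Realty LP (R2): 39% × 75% × 41% = 11.9925% of Highfield Partners LP.
Aggregating (R1): 7.267% + 11.9925% = 19.2595%.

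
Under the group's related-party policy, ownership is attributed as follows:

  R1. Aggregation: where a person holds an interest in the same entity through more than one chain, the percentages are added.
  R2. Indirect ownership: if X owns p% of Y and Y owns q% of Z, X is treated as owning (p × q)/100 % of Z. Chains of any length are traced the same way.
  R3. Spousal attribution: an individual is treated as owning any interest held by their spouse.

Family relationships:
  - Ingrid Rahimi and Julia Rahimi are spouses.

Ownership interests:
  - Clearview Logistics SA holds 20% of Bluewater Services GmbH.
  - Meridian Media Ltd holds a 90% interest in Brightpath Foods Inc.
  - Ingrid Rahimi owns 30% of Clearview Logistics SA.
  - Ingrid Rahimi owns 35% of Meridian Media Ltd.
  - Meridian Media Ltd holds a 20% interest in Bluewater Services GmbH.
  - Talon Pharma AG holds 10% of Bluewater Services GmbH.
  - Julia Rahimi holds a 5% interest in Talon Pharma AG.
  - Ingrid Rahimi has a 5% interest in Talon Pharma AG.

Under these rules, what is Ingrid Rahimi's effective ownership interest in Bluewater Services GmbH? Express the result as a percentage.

14%

By spousal attribution (R3), Ingrid Rahimi is treated as also owning Julia Rahimi's interest in Talon Pharma AG, giving 5% + 5% = 10%.
Chain via Clearview Logistics SA (R2): 30% × 20% = 6% of Bluewater Services GmbH.
Chain via Talon Pharma AG (R2): 10% × 10% = 1% of Bluewater Services GmbH.
Chain via Meridian Media Ltd (R2): 35% × 20% = 7% of Bluewater Services GmbH.
Aggregating (R1): 6% + 1% + 7% = 14%.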